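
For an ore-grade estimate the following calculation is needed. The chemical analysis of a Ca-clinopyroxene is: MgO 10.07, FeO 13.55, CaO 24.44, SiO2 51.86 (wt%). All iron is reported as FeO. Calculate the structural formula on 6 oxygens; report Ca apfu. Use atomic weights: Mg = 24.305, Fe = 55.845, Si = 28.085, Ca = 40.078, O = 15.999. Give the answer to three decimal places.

1.006 Ca apfu

MgO (M=40.304): mol = 0.24985; Mg = 0.24985, O = 0.24985.
FeO (M=71.844): mol = 0.18860; Fe = 0.18860, O = 0.18860.
CaO (M=56.077): mol = 0.43583; Ca = 0.43583, O = 0.43583.
SiO2 (M=60.083): mol = 0.86314; Si = 0.86314, O = 1.72628.
ΣO = 2.60056; factor = 6/ΣO = 2.30720.
Ca apfu = 0.43583 × 2.30720 = 1.006.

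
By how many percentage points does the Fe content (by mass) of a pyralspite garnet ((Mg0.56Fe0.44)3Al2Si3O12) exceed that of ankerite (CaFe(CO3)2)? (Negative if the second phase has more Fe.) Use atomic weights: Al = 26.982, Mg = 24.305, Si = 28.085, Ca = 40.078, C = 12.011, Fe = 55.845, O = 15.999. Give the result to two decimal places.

-9.29 percentage points

First mineral: 73.715 g Fe in 444.755 g formula = 16.57 wt% Fe.
Second mineral: 55.845 g Fe in 215.939 g formula = 25.86 wt% Fe.
16.57% − 25.86% gives a difference of -9.29 percentage points.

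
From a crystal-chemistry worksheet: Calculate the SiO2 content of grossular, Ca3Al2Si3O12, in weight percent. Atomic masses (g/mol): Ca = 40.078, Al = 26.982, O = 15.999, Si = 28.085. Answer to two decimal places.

Formula mass = 450.441 g/mol.
3 Si → 3.0000 mol SiO2 per formula unit; M(SiO2) = 60.083, so SiO2 mass = 180.249 g.
180.249/450.441 × 100 = 40.02 wt%.

40.02 wt%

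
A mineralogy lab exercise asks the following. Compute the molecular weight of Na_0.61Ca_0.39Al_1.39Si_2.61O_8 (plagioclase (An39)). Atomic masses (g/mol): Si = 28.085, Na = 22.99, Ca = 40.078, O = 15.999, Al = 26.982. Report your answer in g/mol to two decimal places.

The formula mass is the sum 0.61×22.99 + 0.39×40.078 + 1.39×26.982 + 2.61×28.085 + 8×15.999.

268.45 g/mol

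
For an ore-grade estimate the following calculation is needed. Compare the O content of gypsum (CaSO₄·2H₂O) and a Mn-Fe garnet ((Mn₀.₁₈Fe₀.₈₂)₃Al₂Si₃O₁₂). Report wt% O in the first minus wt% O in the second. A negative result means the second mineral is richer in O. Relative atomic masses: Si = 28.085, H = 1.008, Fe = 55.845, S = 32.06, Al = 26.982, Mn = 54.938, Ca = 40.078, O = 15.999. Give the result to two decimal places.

M(CaSO₄·2H₂O) = 172.164 g/mol, so wt% O = 95.994/172.164 × 100 = 55.76%.
M((Mn₀.₁₈Fe₀.₈₂)₃Al₂Si₃O₁₂) = 497.252 g/mol, so wt% O = 191.988/497.252 × 100 = 38.61%.
55.76 − 38.61 = 17.15 pp.

17.15 percentage points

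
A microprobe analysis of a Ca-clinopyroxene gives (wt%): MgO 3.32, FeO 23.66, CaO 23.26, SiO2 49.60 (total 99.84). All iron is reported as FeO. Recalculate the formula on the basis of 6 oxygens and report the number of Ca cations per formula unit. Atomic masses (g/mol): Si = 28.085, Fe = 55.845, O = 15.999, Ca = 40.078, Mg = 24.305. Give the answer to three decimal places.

3.32 wt% MgO ÷ 40.304 g/mol = 0.08237 mol, giving 0.08237 Mg and 0.08237 O.
23.66 wt% FeO ÷ 71.844 g/mol = 0.32932 mol, giving 0.32932 Fe and 0.32932 O.
23.26 wt% CaO ÷ 56.077 g/mol = 0.41479 mol, giving 0.41479 Ca and 0.41479 O.
49.60 wt% SiO2 ÷ 60.083 g/mol = 0.82552 mol, giving 0.82552 Si and 1.65104 O.
Oxygen sums to 2.47752; scaling by 6/2.47752 = 2.42178 puts the formula on 6 O.
Ca: 0.41479 × 2.42178 = 1.005 atoms per formula unit.

1.005 Ca apfu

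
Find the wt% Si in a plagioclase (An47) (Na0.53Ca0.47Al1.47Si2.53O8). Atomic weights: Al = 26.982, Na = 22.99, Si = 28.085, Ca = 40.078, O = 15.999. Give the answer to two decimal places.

26.34 mass %

M(Na0.53Ca0.47Al1.47Si2.53O8) = 269.732 g/mol.
Si contributes 2.53 × 28.085 = 71.055 g per mole.
71.055/269.732 = 0.2634 → 26.34%.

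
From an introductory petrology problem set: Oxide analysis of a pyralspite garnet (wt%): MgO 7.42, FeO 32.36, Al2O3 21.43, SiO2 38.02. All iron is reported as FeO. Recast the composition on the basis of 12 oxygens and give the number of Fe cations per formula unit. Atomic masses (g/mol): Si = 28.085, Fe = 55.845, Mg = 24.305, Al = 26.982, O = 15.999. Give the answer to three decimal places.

MgO: 7.42/40.304 = 0.18410 mol → 0.18410 mol Mg, 0.18410 mol O.
FeO: 32.36/71.844 = 0.45042 mol → 0.45042 mol Fe, 0.45042 mol O.
Al2O3: 21.43/101.961 = 0.21018 mol → 0.42036 mol Al, 0.63054 mol O.
SiO2: 38.02/60.083 = 0.63279 mol → 0.63279 mol Si, 1.26558 mol O.
Total oxygen = 2.53064 mol. Normalization factor = 12/2.53064 = 4.74188.
Fe per 12 O = 0.45042 × 4.74188 = 2.136.

2.136 Fe apfu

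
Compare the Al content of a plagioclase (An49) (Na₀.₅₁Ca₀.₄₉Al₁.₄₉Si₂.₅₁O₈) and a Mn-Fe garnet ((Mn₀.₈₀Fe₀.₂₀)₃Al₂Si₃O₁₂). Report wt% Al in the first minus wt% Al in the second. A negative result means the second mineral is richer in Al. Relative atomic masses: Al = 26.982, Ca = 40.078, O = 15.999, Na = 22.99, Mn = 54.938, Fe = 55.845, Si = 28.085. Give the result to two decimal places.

Al in Na₀.₅₁Ca₀.₄₉Al₁.₄₉Si₂.₅₁O₈: molar mass 270.052 g/mol; 1.49×26.982 = 40.203 g → 14.89 wt%.
Al in (Mn₀.₈₀Fe₀.₂₀)₃Al₂Si₃O₁₂: molar mass 495.565 g/mol; 2×26.982 = 53.964 g → 10.89 wt%.
Difference = 14.89 − 10.89 = 4.00 percentage points.

4.00 percentage points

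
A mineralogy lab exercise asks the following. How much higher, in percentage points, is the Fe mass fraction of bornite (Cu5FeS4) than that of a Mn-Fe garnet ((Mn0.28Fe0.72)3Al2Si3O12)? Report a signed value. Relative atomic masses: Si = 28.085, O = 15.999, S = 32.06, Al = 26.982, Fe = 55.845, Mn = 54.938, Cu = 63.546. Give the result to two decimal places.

-13.14 percentage points

M(Cu5FeS4) = 501.815 g/mol, so wt% Fe = 55.845/501.815 × 100 = 11.13%.
M((Mn0.28Fe0.72)3Al2Si3O12) = 496.980 g/mol, so wt% Fe = 120.625/496.980 × 100 = 24.27%.
11.13 − 24.27 = -13.14 pp.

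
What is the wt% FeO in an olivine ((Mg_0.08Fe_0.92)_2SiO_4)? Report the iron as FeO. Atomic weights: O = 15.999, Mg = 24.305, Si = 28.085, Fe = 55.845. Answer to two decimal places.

66.52 wt%

Molar mass of (Mg_0.08Fe_0.92)_2SiO_4 = 0.16*24.305 + 1.84*55.845 + 1*28.085 + 4*15.999 = 198.725 g/mol.
Each formula unit contains 1.84 Fe, equivalent to 1.84/1 = 1.8400 mol FeO.
M(FeO) = 1×55.845 + 1×15.999 = 71.844 g/mol.
Mass of FeO per formula unit = 1.8400 × 71.844 = 132.193 g.
FeO wt% = 132.193 / 198.725 × 100 = 66.52%.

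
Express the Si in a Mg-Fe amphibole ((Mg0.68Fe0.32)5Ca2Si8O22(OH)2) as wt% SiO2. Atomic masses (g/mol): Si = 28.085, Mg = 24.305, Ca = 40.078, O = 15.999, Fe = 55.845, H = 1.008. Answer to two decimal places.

55.71 wt%

Molar mass of (Mg0.68Fe0.32)5Ca2Si8O22(OH)2 = 3.40×24.305 + 1.60×55.845 + 2×40.078 + 8×28.085 + 24×15.999 + 2×1.008 = 862.817 g/mol.
Each formula unit contains 8 Si, equivalent to 8/1 = 8.0000 mol SiO2.
M(SiO2) = 1×28.085 + 2×15.999 = 60.083 g/mol.
Mass of SiO2 per formula unit = 8.0000 × 60.083 = 480.664 g.
SiO2 wt% = 480.664 / 862.817 × 100 = 55.71%.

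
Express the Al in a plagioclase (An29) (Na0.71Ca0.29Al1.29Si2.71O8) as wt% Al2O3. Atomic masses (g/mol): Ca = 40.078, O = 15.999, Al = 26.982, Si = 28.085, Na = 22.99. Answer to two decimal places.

Formula mass = 266.855 g/mol.
1.29 Al → 0.6450 mol Al2O3 per formula unit; M(Al2O3) = 101.961, so Al2O3 mass = 65.765 g.
65.765/266.855 × 100 = 24.64 wt%.

24.64 wt%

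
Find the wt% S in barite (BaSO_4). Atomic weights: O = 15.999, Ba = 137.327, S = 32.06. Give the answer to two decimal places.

Formula mass = 1*137.327 + 1*32.06 + 4*15.999 = 233.383 g/mol, of which 32.060 g is S.
So S makes up 32.060/233.383 = 0.1374 of the mass, i.e. 13.74%.

13.74 wt%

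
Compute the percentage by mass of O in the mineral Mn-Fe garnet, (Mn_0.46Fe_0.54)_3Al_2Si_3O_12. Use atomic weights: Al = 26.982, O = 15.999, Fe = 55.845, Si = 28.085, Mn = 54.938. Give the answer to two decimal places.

Molar mass of (Mn_0.46Fe_0.54)_3Al_2Si_3O_12: 1.38*54.938 + 1.62*55.845 + 2*26.982 + 3*28.085 + 12*15.999 = 496.490 g/mol.
Mass of O per formula unit: 12 × 15.999 = 191.988 g.
Weight fraction O = 191.988 / 496.490 = 0.3867.

38.67 wt%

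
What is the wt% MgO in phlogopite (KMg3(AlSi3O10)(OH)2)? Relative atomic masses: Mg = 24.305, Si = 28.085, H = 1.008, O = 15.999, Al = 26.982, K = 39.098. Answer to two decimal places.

Molar mass of KMg3(AlSi3O10)(OH)2 = 1*39.098 + 3*24.305 + 1*26.982 + 3*28.085 + 12*15.999 + 2*1.008 = 417.254 g/mol.
Each formula unit contains 3 Mg, equivalent to 3/1 = 3.0000 mol MgO.
M(MgO) = 1×24.305 + 1×15.999 = 40.304 g/mol.
Mass of MgO per formula unit = 3.0000 × 40.304 = 120.912 g.
MgO wt% = 120.912 / 417.254 × 100 = 28.98%.

28.98 wt%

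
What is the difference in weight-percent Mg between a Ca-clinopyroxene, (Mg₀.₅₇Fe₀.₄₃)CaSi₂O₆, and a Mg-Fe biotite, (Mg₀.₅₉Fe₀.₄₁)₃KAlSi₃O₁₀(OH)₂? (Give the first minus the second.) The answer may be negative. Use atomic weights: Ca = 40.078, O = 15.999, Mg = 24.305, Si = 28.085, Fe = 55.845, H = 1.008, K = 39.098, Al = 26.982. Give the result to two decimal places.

-3.41 percentage points

Mg in (Mg₀.₅₇Fe₀.₄₃)CaSi₂O₆: molar mass 230.109 g/mol; 0.57×24.305 = 13.854 g → 6.02 wt%.
Mg in (Mg₀.₅₉Fe₀.₄₁)₃KAlSi₃O₁₀(OH)₂: molar mass 456.048 g/mol; 1.77×24.305 = 43.020 g → 9.43 wt%.
Difference = 6.02 − 9.43 = -3.41 percentage points.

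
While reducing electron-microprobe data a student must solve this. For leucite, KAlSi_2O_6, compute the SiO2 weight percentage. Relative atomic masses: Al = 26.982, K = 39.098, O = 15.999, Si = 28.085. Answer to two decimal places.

55.06 wt%

Formula mass = 218.244 g/mol.
2 Si → 2.0000 mol SiO2 per formula unit; M(SiO2) = 60.083, so SiO2 mass = 120.166 g.
120.166/218.244 × 100 = 55.06 wt%.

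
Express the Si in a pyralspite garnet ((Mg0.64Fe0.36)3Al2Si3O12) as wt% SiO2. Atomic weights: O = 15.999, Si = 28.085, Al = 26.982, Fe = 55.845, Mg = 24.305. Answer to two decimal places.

41.23 wt%

Molar mass of (Mg0.64Fe0.36)3Al2Si3O12 = 1.92×24.305 + 1.08×55.845 + 2×26.982 + 3×28.085 + 12×15.999 = 437.185 g/mol.
Each formula unit contains 3 Si, equivalent to 3/1 = 3.0000 mol SiO2.
M(SiO2) = 1×28.085 + 2×15.999 = 60.083 g/mol.
Mass of SiO2 per formula unit = 3.0000 × 60.083 = 180.249 g.
SiO2 wt% = 180.249 / 437.185 × 100 = 41.23%.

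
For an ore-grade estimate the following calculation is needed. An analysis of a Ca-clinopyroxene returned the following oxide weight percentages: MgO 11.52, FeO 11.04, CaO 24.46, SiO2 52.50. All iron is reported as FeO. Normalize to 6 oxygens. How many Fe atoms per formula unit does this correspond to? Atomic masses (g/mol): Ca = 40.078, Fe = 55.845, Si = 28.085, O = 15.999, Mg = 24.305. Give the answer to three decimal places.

0.351 Fe apfu

11.52 wt% MgO ÷ 40.304 g/mol = 0.28583 mol, giving 0.28583 Mg and 0.28583 O.
11.04 wt% FeO ÷ 71.844 g/mol = 0.15367 mol, giving 0.15367 Fe and 0.15367 O.
24.46 wt% CaO ÷ 56.077 g/mol = 0.43619 mol, giving 0.43619 Ca and 0.43619 O.
52.50 wt% SiO2 ÷ 60.083 g/mol = 0.87379 mol, giving 0.87379 Si and 1.74758 O.
Oxygen sums to 2.62327; scaling by 6/2.62327 = 2.28722 puts the formula on 6 O.
Fe: 0.15367 × 2.28722 = 0.351 atoms per formula unit.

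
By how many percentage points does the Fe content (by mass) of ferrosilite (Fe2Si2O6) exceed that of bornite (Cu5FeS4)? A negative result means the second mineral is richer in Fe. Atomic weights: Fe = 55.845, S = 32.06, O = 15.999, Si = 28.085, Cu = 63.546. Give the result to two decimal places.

31.20 percentage points

Fe in Fe2Si2O6: molar mass 263.854 g/mol; 2×55.845 = 111.690 g → 42.33 wt%.
Fe in Cu5FeS4: molar mass 501.815 g/mol; 1×55.845 = 55.845 g → 11.13 wt%.
Difference = 42.33 − 11.13 = 31.20 percentage points.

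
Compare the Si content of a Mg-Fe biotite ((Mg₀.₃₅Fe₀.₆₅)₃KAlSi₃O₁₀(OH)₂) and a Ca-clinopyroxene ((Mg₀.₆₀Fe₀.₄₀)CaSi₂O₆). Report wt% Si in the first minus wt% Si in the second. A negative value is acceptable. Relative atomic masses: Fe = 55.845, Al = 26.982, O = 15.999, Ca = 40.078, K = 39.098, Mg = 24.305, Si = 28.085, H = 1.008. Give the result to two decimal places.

-6.91 percentage points

Si in (Mg₀.₃₅Fe₀.₆₅)₃KAlSi₃O₁₀(OH)₂: molar mass 478.757 g/mol; 3×28.085 = 84.255 g → 17.60 wt%.
Si in (Mg₀.₆₀Fe₀.₄₀)CaSi₂O₆: molar mass 229.163 g/mol; 2×28.085 = 56.170 g → 24.51 wt%.
Difference = 17.60 − 24.51 = -6.91 percentage points.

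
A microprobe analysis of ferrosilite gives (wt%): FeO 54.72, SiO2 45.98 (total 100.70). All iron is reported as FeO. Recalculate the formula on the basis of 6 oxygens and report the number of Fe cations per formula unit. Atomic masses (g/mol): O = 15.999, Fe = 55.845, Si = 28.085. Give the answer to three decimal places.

FeO (M=71.844): mol = 0.76165; Fe = 0.76165, O = 0.76165.
SiO2 (M=60.083): mol = 0.76527; Si = 0.76527, O = 1.53054.
ΣO = 2.29219; factor = 6/ΣO = 2.61758.
Fe apfu = 0.76165 × 2.61758 = 1.994.

1.994 Fe apfu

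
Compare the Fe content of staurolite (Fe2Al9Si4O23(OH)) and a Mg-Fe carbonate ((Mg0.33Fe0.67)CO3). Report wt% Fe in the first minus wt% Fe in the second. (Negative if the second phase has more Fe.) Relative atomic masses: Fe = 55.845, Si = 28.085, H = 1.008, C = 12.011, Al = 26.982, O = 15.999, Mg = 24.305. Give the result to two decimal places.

-22.37 percentage points

First mineral: 111.690 g Fe in 851.852 g formula = 13.11 wt% Fe.
Second mineral: 37.416 g Fe in 105.445 g formula = 35.48 wt% Fe.
13.11% − 35.48% gives a difference of -22.37 percentage points.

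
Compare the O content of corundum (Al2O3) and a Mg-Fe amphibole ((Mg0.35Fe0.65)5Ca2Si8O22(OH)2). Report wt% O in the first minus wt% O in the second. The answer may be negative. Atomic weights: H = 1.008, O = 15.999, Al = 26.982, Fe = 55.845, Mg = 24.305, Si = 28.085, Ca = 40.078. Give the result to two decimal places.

First mineral: 47.997 g O in 101.961 g formula = 47.07 wt% O.
Second mineral: 383.976 g O in 914.858 g formula = 41.97 wt% O.
47.07% − 41.97% gives a difference of 5.10 percentage points.

5.10 percentage points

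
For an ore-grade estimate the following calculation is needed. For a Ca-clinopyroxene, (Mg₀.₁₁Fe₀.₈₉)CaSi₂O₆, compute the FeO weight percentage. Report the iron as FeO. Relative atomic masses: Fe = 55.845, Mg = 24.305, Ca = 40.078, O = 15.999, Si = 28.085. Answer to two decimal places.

26.14 wt%

M((Mg₀.₁₁Fe₀.₈₉)CaSi₂O₆) = 244.618 g/mol; M(FeO) = 71.844 g/mol.
Moles FeO per formula unit = 0.89 Fe ÷ 1 = 0.8900.
FeO fraction = (0.8900 × 71.844) / 244.618 = 63.941/244.618 = 0.2614.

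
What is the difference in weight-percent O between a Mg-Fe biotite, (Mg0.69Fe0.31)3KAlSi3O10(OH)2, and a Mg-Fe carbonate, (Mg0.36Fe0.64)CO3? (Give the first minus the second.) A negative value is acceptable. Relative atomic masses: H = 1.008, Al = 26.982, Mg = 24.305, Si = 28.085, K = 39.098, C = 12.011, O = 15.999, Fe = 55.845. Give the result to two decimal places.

O in (Mg0.69Fe0.31)3KAlSi3O10(OH)2: molar mass 446.586 g/mol; 12×15.999 = 191.988 g → 42.99 wt%.
O in (Mg0.36Fe0.64)CO3: molar mass 104.499 g/mol; 3×15.999 = 47.997 g → 45.93 wt%.
Difference = 42.99 − 45.93 = -2.94 percentage points.

-2.94 percentage points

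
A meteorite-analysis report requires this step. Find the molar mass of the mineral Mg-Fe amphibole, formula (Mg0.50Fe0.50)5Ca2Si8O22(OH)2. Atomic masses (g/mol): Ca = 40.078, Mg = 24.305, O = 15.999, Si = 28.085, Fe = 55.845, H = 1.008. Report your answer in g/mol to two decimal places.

891.20 g/mol

M = 2.50·24.305 + 2.50·55.845 + 2·40.078 + 8·28.085 + 24·15.999 + 2·1.008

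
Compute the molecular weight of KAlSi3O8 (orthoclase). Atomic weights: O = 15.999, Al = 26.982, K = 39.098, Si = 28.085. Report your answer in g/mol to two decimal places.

278.33 g/mol

The formula mass is the sum 1·39.098 + 1·26.982 + 3·28.085 + 8·15.999.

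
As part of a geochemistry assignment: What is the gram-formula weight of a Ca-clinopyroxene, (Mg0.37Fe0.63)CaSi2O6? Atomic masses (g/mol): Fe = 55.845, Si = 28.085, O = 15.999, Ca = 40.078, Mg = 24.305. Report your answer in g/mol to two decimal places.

The formula mass is the sum 0.37×24.305 + 0.63×55.845 + 1×40.078 + 2×28.085 + 6×15.999.

236.42 g/mol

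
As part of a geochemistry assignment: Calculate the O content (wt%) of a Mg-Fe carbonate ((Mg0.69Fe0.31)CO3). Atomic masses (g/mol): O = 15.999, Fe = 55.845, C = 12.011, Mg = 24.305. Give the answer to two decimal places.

51.01 wt%

Molar mass of (Mg0.69Fe0.31)CO3: 0.69×24.305 + 0.31×55.845 + 1×12.011 + 3×15.999 = 94.090 g/mol.
Mass of O per formula unit: 3 × 15.999 = 47.997 g.
Weight fraction O = 47.997 / 94.090 = 0.5101.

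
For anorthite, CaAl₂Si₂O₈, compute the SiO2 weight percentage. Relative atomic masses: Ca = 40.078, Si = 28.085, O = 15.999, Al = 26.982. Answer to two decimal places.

43.19 wt%

Molar mass of CaAl₂Si₂O₈ = 1×40.078 + 2×26.982 + 2×28.085 + 8×15.999 = 278.204 g/mol.
Each formula unit contains 2 Si, equivalent to 2/1 = 2.0000 mol SiO2.
M(SiO2) = 1×28.085 + 2×15.999 = 60.083 g/mol.
Mass of SiO2 per formula unit = 2.0000 × 60.083 = 120.166 g.
SiO2 wt% = 120.166 / 278.204 × 100 = 43.19%.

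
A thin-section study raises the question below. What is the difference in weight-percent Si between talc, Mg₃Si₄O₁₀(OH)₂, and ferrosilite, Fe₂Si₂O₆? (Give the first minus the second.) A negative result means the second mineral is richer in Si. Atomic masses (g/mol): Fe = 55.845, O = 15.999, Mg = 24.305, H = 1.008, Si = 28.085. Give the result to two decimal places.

8.33 percentage points

Si in Mg₃Si₄O₁₀(OH)₂: molar mass 379.259 g/mol; 4×28.085 = 112.340 g → 29.62 wt%.
Si in Fe₂Si₂O₆: molar mass 263.854 g/mol; 2×28.085 = 56.170 g → 21.29 wt%.
Difference = 29.62 − 21.29 = 8.33 percentage points.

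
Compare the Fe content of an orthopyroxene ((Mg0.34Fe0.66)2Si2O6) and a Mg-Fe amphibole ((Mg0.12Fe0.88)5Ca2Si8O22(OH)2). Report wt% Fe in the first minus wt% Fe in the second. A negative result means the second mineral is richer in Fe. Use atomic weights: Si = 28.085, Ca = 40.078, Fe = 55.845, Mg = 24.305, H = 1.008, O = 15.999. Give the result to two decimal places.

M((Mg0.34Fe0.66)2Si2O6) = 242.407 g/mol, so wt% Fe = 73.715/242.407 × 100 = 30.41%.
M((Mg0.12Fe0.88)5Ca2Si8O22(OH)2) = 951.129 g/mol, so wt% Fe = 245.718/951.129 × 100 = 25.83%.
30.41 − 25.83 = 4.58 pp.

4.58 percentage points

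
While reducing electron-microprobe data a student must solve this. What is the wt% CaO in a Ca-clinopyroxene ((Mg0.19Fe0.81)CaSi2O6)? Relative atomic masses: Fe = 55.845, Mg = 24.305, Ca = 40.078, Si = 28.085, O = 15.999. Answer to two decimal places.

Formula mass = 242.094 g/mol.
1 Ca → 1.0000 mol CaO per formula unit; M(CaO) = 56.077, so CaO mass = 56.077 g.
56.077/242.094 × 100 = 23.16 wt%.

23.16 wt%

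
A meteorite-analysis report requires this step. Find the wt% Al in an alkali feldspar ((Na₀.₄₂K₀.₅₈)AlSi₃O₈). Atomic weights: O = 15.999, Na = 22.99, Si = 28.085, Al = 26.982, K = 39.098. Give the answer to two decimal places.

M((Na₀.₄₂K₀.₅₈)AlSi₃O₈) = 271.562 g/mol.
Al contributes 1 × 26.982 = 26.982 g per mole.
26.982/271.562 = 0.0994 → 9.94%.

9.94 weight percent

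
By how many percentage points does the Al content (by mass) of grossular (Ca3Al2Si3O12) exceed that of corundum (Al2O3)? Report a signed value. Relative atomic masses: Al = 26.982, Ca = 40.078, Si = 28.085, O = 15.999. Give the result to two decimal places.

Al in Ca3Al2Si3O12: molar mass 450.441 g/mol; 2×26.982 = 53.964 g → 11.98 wt%.
Al in Al2O3: molar mass 101.961 g/mol; 2×26.982 = 53.964 g → 52.93 wt%.
Difference = 11.98 − 52.93 = -40.95 percentage points.

-40.95 percentage points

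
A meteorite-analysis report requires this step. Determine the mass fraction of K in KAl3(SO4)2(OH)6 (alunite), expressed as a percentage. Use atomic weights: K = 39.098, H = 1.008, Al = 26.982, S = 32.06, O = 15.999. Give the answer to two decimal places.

Formula mass = 1*39.098 + 3*26.982 + 2*32.06 + 14*15.999 + 6*1.008 = 414.198 g/mol, of which 39.098 g is K.
So K makes up 39.098/414.198 = 0.0944 of the mass, i.e. 9.44%.

9.44 mass %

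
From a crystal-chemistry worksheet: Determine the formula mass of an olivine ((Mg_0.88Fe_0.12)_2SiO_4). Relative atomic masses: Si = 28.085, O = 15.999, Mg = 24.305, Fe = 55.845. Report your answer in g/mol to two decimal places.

148.26 g/mol

The formula mass is the sum 1.76·24.305 + 0.24·55.845 + 1·28.085 + 4·15.999.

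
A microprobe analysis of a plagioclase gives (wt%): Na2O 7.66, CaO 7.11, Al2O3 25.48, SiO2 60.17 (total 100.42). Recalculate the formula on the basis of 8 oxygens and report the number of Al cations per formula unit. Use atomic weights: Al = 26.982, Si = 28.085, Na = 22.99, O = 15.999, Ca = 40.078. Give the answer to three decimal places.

Na2O (M=61.979): mol = 0.12359; Na = 0.24718, O = 0.12359.
CaO (M=56.077): mol = 0.12679; Ca = 0.12679, O = 0.12679.
Al2O3 (M=101.961): mol = 0.24990; Al = 0.49980, O = 0.74970.
SiO2 (M=60.083): mol = 1.00145; Si = 1.00145, O = 2.00290.
ΣO = 3.00298; factor = 8/ΣO = 2.66402.
Al apfu = 0.49980 × 2.66402 = 1.331.

1.331 Al apfu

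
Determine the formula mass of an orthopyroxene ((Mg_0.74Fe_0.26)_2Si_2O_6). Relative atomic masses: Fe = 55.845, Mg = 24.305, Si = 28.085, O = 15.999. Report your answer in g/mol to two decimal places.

217.17 g/mol

Mg: 1.48 × 24.305 = 35.9714
Fe: 0.52 × 55.845 = 29.0394
Si: 2 × 28.085 = 56.1700
O: 6 × 15.999 = 95.9940
Summing the contributions gives the formula mass.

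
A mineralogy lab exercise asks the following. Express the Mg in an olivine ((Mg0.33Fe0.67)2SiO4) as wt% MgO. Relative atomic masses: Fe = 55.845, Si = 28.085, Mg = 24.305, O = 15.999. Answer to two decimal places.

M((Mg0.33Fe0.67)2SiO4) = 182.955 g/mol; M(MgO) = 40.304 g/mol.
Moles MgO per formula unit = 0.66 Mg ÷ 1 = 0.6600.
MgO fraction = (0.6600 × 40.304) / 182.955 = 26.601/182.955 = 0.1454.

14.54 wt%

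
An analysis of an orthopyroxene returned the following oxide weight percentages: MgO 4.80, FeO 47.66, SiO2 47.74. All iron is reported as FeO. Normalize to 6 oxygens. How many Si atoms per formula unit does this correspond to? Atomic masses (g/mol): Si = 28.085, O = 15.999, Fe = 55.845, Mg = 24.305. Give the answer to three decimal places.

2.010 Si apfu

MgO (M=40.304): mol = 0.11909; Mg = 0.11909, O = 0.11909.
FeO (M=71.844): mol = 0.66338; Fe = 0.66338, O = 0.66338.
SiO2 (M=60.083): mol = 0.79457; Si = 0.79457, O = 1.58914.
ΣO = 2.37161; factor = 6/ΣO = 2.52993.
Si apfu = 0.79457 × 2.52993 = 2.010.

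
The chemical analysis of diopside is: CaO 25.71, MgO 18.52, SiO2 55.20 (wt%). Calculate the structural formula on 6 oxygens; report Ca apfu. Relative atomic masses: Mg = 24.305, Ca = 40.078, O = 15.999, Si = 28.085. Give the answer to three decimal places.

0.998 Ca apfu

25.71 wt% CaO ÷ 56.077 g/mol = 0.45848 mol, giving 0.45848 Ca and 0.45848 O.
18.52 wt% MgO ÷ 40.304 g/mol = 0.45951 mol, giving 0.45951 Mg and 0.45951 O.
55.20 wt% SiO2 ÷ 60.083 g/mol = 0.91873 mol, giving 0.91873 Si and 1.83746 O.
Oxygen sums to 2.75545; scaling by 6/2.75545 = 2.17750 puts the formula on 6 O.
Ca: 0.45848 × 2.17750 = 0.998 atoms per formula unit.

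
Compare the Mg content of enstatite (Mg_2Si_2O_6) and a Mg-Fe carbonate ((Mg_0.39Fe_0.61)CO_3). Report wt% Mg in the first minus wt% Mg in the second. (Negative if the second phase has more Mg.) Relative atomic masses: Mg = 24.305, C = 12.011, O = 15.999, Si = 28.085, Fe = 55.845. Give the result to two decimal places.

15.06 percentage points

Mg in Mg_2Si_2O_6: molar mass 200.774 g/mol; 2×24.305 = 48.610 g → 24.21 wt%.
Mg in (Mg_0.39Fe_0.61)CO_3: molar mass 103.552 g/mol; 0.39×24.305 = 9.479 g → 9.15 wt%.
Difference = 24.21 − 9.15 = 15.06 percentage points.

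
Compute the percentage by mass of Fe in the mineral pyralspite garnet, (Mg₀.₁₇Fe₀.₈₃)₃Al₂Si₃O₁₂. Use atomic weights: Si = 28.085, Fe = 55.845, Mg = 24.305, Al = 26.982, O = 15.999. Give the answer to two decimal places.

Formula mass = 0.51*24.305 + 2.49*55.845 + 2*26.982 + 3*28.085 + 12*15.999 = 481.657 g/mol, of which 139.054 g is Fe.
So Fe makes up 139.054/481.657 = 0.2887 of the mass, i.e. 28.87%.

28.87 wt%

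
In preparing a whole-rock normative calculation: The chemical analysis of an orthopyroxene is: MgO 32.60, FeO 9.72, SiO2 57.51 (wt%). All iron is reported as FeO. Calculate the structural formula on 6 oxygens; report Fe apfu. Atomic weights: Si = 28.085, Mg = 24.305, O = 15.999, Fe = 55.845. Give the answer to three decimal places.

0.284 Fe apfu

32.60 wt% MgO ÷ 40.304 g/mol = 0.80885 mol, giving 0.80885 Mg and 0.80885 O.
9.72 wt% FeO ÷ 71.844 g/mol = 0.13529 mol, giving 0.13529 Fe and 0.13529 O.
57.51 wt% SiO2 ÷ 60.083 g/mol = 0.95718 mol, giving 0.95718 Si and 1.91436 O.
Oxygen sums to 2.85850; scaling by 6/2.85850 = 2.09900 puts the formula on 6 O.
Fe: 0.13529 × 2.09900 = 0.284 atoms per formula unit.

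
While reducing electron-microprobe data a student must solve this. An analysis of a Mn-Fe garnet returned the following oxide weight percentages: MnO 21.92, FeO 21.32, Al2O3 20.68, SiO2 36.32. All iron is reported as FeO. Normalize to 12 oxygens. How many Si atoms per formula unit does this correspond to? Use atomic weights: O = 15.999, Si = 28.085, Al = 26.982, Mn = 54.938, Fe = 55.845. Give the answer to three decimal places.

MnO (M=70.937): mol = 0.30901; Mn = 0.30901, O = 0.30901.
FeO (M=71.844): mol = 0.29675; Fe = 0.29675, O = 0.29675.
Al2O3 (M=101.961): mol = 0.20282; Al = 0.40564, O = 0.60846.
SiO2 (M=60.083): mol = 0.60450; Si = 0.60450, O = 1.20900.
ΣO = 2.42322; factor = 12/ΣO = 4.95209.
Si apfu = 0.60450 × 4.95209 = 2.994.

2.994 Si apfu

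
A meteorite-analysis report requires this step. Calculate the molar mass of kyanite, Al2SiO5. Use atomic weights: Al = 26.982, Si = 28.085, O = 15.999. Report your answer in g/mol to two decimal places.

162.04 g/mol

Al: 2 × 26.982 = 53.9640
Si: 1 × 28.085 = 28.0850
O: 5 × 15.999 = 79.9950
Summing the contributions gives the formula mass.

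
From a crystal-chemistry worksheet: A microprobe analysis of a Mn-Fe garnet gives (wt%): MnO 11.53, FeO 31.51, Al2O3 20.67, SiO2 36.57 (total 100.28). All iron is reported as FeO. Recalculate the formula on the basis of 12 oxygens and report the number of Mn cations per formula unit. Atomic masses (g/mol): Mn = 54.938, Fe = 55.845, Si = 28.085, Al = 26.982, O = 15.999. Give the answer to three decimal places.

MnO: 11.53/70.937 = 0.16254 mol → 0.16254 mol Mn, 0.16254 mol O.
FeO: 31.51/71.844 = 0.43859 mol → 0.43859 mol Fe, 0.43859 mol O.
Al2O3: 20.67/101.961 = 0.20272 mol → 0.40544 mol Al, 0.60816 mol O.
SiO2: 36.57/60.083 = 0.60866 mol → 0.60866 mol Si, 1.21732 mol O.
Total oxygen = 2.42661 mol. Normalization factor = 12/2.42661 = 4.94517.
Mn per 12 O = 0.16254 × 4.94517 = 0.804.

0.804 Mn apfu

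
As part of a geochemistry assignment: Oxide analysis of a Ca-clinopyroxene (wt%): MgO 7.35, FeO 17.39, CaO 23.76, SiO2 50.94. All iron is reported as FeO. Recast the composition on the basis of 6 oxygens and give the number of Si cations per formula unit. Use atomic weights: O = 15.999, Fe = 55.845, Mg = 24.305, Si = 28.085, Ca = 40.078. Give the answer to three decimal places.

7.35 wt% MgO ÷ 40.304 g/mol = 0.18236 mol, giving 0.18236 Mg and 0.18236 O.
17.39 wt% FeO ÷ 71.844 g/mol = 0.24205 mol, giving 0.24205 Fe and 0.24205 O.
23.76 wt% CaO ÷ 56.077 g/mol = 0.42370 mol, giving 0.42370 Ca and 0.42370 O.
50.94 wt% SiO2 ÷ 60.083 g/mol = 0.84783 mol, giving 0.84783 Si and 1.69566 O.
Oxygen sums to 2.54377; scaling by 6/2.54377 = 2.35870 puts the formula on 6 O.
Si: 0.84783 × 2.35870 = 2.000 atoms per formula unit.

2.000 Si apfu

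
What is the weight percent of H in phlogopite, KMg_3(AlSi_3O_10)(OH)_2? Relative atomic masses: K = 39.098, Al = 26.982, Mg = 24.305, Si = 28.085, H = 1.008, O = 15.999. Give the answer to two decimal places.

0.48 wt%

Molar mass of KMg_3(AlSi_3O_10)(OH)_2: 1*39.098 + 3*24.305 + 1*26.982 + 3*28.085 + 12*15.999 + 2*1.008 = 417.254 g/mol.
Mass of H per formula unit: 2 × 1.008 = 2.016 g.
Weight fraction H = 2.016 / 417.254 = 0.0048.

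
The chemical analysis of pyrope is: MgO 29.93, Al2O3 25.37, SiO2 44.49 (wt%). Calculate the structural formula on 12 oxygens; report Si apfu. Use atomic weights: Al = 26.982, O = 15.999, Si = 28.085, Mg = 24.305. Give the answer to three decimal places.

MgO: 29.93/40.304 = 0.74261 mol → 0.74261 mol Mg, 0.74261 mol O.
Al2O3: 25.37/101.961 = 0.24882 mol → 0.49764 mol Al, 0.74646 mol O.
SiO2: 44.49/60.083 = 0.74048 mol → 0.74048 mol Si, 1.48096 mol O.
Total oxygen = 2.97003 mol. Normalization factor = 12/2.97003 = 4.04036.
Si per 12 O = 0.74048 × 4.04036 = 2.992.

2.992 Si apfu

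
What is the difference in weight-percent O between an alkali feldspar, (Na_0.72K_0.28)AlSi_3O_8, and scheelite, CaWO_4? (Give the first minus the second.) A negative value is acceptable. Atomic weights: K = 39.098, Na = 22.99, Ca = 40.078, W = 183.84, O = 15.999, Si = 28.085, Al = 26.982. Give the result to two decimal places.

25.76 percentage points

M((Na_0.72K_0.28)AlSi_3O_8) = 266.729 g/mol, so wt% O = 127.992/266.729 × 100 = 47.99%.
M(CaWO_4) = 287.914 g/mol, so wt% O = 63.996/287.914 × 100 = 22.23%.
47.99 − 22.23 = 25.76 pp.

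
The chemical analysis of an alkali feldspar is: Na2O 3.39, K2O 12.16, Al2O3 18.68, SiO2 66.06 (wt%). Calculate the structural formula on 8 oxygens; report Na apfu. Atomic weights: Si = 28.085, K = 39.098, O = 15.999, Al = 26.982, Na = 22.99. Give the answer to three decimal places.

Na2O (M=61.979): mol = 0.05470; Na = 0.10940, O = 0.05470.
K2O (M=94.195): mol = 0.12909; K = 0.25818, O = 0.12909.
Al2O3 (M=101.961): mol = 0.18321; Al = 0.36642, O = 0.54963.
SiO2 (M=60.083): mol = 1.09948; Si = 1.09948, O = 2.19896.
ΣO = 2.93238; factor = 8/ΣO = 2.72816.
Na apfu = 0.10940 × 2.72816 = 0.298.

0.298 Na apfu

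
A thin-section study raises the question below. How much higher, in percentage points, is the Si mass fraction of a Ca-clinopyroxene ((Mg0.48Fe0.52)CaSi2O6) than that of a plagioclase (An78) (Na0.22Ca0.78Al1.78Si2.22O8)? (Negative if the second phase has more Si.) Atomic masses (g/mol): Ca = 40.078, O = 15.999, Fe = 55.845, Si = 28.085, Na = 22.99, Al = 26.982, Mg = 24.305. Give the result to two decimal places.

1.41 percentage points

First mineral: 56.170 g Si in 232.948 g formula = 24.11 wt% Si.
Second mineral: 62.349 g Si in 274.687 g formula = 22.70 wt% Si.
24.11% − 22.70% gives a difference of 1.41 percentage points.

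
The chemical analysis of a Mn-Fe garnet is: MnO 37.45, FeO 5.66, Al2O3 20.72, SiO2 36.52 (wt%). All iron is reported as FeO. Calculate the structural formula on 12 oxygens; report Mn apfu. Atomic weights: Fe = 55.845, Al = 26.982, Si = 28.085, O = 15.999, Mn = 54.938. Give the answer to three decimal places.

2.605 Mn apfu

MnO: 37.45/70.937 = 0.52793 mol → 0.52793 mol Mn, 0.52793 mol O.
FeO: 5.66/71.844 = 0.07878 mol → 0.07878 mol Fe, 0.07878 mol O.
Al2O3: 20.72/101.961 = 0.20321 mol → 0.40642 mol Al, 0.60963 mol O.
SiO2: 36.52/60.083 = 0.60783 mol → 0.60783 mol Si, 1.21566 mol O.
Total oxygen = 2.43200 mol. Normalization factor = 12/2.43200 = 4.93421.
Mn per 12 O = 0.52793 × 4.93421 = 2.605.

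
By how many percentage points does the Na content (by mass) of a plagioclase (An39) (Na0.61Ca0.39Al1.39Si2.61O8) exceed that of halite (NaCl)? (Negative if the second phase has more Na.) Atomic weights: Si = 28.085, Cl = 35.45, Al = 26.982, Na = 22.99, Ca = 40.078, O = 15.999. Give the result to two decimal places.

-34.12 percentage points

M(Na0.61Ca0.39Al1.39Si2.61O8) = 268.453 g/mol, so wt% Na = 14.024/268.453 × 100 = 5.22%.
M(NaCl) = 58.440 g/mol, so wt% Na = 22.990/58.440 × 100 = 39.34%.
5.22 − 39.34 = -34.12 pp.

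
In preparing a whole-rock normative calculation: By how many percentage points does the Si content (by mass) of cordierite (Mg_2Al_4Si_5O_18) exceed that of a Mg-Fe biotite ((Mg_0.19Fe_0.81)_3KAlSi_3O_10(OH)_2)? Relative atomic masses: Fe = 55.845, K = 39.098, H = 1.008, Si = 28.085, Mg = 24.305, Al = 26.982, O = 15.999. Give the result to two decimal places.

First mineral: 140.425 g Si in 584.945 g formula = 24.01 wt% Si.
Second mineral: 84.255 g Si in 493.896 g formula = 17.06 wt% Si.
24.01% − 17.06% gives a difference of 6.95 percentage points.

6.95 percentage points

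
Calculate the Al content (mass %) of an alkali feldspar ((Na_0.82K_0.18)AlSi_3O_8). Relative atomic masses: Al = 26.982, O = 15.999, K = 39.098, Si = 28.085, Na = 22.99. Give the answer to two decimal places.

10.18 mass %

Formula mass = 0.82×22.99 + 0.18×39.098 + 1×26.982 + 3×28.085 + 8×15.999 = 265.118 g/mol, of which 26.982 g is Al.
So Al makes up 26.982/265.118 = 0.1018 of the mass, i.e. 10.18%.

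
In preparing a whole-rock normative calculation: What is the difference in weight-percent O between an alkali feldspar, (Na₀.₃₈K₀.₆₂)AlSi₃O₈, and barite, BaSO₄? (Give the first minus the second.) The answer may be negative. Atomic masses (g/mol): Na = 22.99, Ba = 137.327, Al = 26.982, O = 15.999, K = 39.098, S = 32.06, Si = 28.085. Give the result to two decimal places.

19.60 percentage points

M((Na₀.₃₈K₀.₆₂)AlSi₃O₈) = 272.206 g/mol, so wt% O = 127.992/272.206 × 100 = 47.02%.
M(BaSO₄) = 233.383 g/mol, so wt% O = 63.996/233.383 × 100 = 27.42%.
47.02 − 27.42 = 19.60 pp.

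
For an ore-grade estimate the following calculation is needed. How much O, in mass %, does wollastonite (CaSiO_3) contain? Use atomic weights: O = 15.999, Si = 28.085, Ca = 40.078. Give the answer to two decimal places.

Molar mass of CaSiO_3: 1·40.078 + 1·28.085 + 3·15.999 = 116.160 g/mol.
Mass of O per formula unit: 3 × 15.999 = 47.997 g.
Weight fraction O = 47.997 / 116.160 = 0.4132.

41.32 mass %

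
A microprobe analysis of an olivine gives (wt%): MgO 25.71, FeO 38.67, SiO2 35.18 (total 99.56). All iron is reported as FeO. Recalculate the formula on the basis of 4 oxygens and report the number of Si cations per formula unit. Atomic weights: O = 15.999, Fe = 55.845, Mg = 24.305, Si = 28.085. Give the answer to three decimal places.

0.998 Si apfu

MgO (M=40.304): mol = 0.63790; Mg = 0.63790, O = 0.63790.
FeO (M=71.844): mol = 0.53825; Fe = 0.53825, O = 0.53825.
SiO2 (M=60.083): mol = 0.58552; Si = 0.58552, O = 1.17104.
ΣO = 2.34719; factor = 4/ΣO = 1.70417.
Si apfu = 0.58552 × 1.70417 = 0.998.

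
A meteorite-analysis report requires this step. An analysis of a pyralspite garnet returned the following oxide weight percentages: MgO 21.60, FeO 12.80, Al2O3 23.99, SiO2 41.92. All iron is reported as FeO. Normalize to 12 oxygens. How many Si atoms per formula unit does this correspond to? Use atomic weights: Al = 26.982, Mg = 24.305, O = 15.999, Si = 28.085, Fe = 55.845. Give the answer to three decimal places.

2.974 Si apfu

MgO (M=40.304): mol = 0.53593; Mg = 0.53593, O = 0.53593.
FeO (M=71.844): mol = 0.17816; Fe = 0.17816, O = 0.17816.
Al2O3 (M=101.961): mol = 0.23529; Al = 0.47058, O = 0.70587.
SiO2 (M=60.083): mol = 0.69770; Si = 0.69770, O = 1.39540.
ΣO = 2.81536; factor = 12/ΣO = 4.26233.
Si apfu = 0.69770 × 4.26233 = 2.974.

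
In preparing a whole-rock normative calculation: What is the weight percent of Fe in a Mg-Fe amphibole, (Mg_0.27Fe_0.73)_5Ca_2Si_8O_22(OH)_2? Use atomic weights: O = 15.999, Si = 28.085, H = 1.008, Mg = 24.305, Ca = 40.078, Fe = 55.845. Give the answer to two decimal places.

M((Mg_0.27Fe_0.73)_5Ca_2Si_8O_22(OH)_2) = 927.474 g/mol.
Fe contributes 3.65 × 55.845 = 203.834 g per mole.
203.834/927.474 = 0.2198 → 21.98%.

21.98 wt%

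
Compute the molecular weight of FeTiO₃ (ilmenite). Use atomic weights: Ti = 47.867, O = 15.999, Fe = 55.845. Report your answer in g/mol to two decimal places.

The formula mass is the sum 1(55.845) + 1(47.867) + 3(15.999).

151.71 g/mol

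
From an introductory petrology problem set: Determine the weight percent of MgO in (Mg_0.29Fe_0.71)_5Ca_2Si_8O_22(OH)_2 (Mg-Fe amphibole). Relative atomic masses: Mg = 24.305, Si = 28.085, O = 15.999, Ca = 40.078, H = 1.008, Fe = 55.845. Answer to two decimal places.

6.32 wt%

Formula mass = 924.320 g/mol.
1.45 Mg → 1.4500 mol MgO per formula unit; M(MgO) = 40.304, so MgO mass = 58.441 g.
58.441/924.320 × 100 = 6.32 wt%.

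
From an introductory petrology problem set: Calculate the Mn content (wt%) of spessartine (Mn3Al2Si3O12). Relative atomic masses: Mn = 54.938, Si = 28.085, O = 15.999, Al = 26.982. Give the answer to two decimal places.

33.29 wt%

M(Mn3Al2Si3O12) = 495.021 g/mol.
Mn contributes 3 × 54.938 = 164.814 g per mole.
164.814/495.021 = 0.3329 → 33.29%.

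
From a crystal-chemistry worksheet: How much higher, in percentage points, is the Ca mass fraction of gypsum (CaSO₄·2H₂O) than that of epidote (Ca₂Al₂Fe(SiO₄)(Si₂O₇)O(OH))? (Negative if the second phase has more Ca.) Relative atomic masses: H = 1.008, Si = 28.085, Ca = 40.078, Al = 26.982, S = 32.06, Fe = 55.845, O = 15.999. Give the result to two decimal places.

Ca in CaSO₄·2H₂O: molar mass 172.164 g/mol; 1×40.078 = 40.078 g → 23.28 wt%.
Ca in Ca₂Al₂Fe(SiO₄)(Si₂O₇)O(OH): molar mass 483.215 g/mol; 2×40.078 = 80.156 g → 16.59 wt%.
Difference = 23.28 − 16.59 = 6.69 percentage points.

6.69 percentage points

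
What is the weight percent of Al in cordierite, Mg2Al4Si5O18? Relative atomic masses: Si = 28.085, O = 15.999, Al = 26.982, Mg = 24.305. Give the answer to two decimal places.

M(Mg2Al4Si5O18) = 584.945 g/mol.
Al contributes 4 × 26.982 = 107.928 g per mole.
107.928/584.945 = 0.1845 → 18.45%.

18.45 weight percent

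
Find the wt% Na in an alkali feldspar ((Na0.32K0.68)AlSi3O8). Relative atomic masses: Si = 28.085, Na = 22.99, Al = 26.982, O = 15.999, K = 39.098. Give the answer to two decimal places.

Formula mass = 0.32×22.99 + 0.68×39.098 + 1×26.982 + 3×28.085 + 8×15.999 = 273.172 g/mol, of which 7.357 g is Na.
So Na makes up 7.357/273.172 = 0.0269 of the mass, i.e. 2.69%.

2.69 wt%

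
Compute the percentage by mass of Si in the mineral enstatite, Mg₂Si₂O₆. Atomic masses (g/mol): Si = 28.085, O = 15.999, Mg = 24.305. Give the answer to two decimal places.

27.98 mass %

Molar mass of Mg₂Si₂O₆: 2*24.305 + 2*28.085 + 6*15.999 = 200.774 g/mol.
Mass of Si per formula unit: 2 × 28.085 = 56.170 g.
Weight fraction Si = 56.170 / 200.774 = 0.2798.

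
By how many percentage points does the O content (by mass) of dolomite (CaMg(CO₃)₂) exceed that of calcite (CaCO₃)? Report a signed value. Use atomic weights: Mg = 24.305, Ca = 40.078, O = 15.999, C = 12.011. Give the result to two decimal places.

4.10 percentage points

M(CaMg(CO₃)₂) = 184.399 g/mol, so wt% O = 95.994/184.399 × 100 = 52.06%.
M(CaCO₃) = 100.086 g/mol, so wt% O = 47.997/100.086 × 100 = 47.96%.
52.06 − 47.96 = 4.10 pp.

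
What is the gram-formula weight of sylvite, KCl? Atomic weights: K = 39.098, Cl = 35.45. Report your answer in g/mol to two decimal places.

74.55 g/mol

The formula mass is the sum 1*39.098 + 1*35.45.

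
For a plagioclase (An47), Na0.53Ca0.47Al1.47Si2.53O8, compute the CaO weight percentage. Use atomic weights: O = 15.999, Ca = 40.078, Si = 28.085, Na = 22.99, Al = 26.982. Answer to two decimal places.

Formula mass = 269.732 g/mol.
0.47 Ca → 0.4700 mol CaO per formula unit; M(CaO) = 56.077, so CaO mass = 26.356 g.
26.356/269.732 × 100 = 9.77 wt%.

9.77 wt%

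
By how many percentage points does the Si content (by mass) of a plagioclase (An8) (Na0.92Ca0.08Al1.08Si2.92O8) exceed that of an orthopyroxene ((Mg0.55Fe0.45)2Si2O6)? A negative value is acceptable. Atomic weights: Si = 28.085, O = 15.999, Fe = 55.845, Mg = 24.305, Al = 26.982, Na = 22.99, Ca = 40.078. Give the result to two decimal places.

6.61 percentage points

M(Na0.92Ca0.08Al1.08Si2.92O8) = 263.498 g/mol, so wt% Si = 82.008/263.498 × 100 = 31.12%.
M((Mg0.55Fe0.45)2Si2O6) = 229.160 g/mol, so wt% Si = 56.170/229.160 × 100 = 24.51%.
31.12 − 24.51 = 6.61 pp.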